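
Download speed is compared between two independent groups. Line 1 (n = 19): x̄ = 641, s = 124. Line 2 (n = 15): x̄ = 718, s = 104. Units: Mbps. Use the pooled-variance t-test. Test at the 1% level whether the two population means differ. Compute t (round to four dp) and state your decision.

Let group 1 = line 1, group 2 = line 2. H0: μ_1 = μ_2; H1: μ_1 ≠ μ_2 (two-sample pooled-variance t-test, two-sided).
s_p² = [(19−1)·124² + (15−1)·104²]/(19+15−2) = 13381
t = (641 − 718)/√[13381·(1/19 + 1/15)] = -1.9272
df = n₁ + n₂ − 2 = 32
Two-sided p-value ≈ 0.0629
Since p ≈ 0.0629 > α = 0.01, fail to reject H0; the data do not provide sufficient evidence against H0.

t = -1.9272; fail to reject H0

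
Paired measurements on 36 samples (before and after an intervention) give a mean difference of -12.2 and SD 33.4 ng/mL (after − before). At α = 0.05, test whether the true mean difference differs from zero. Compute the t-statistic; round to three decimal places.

-2.192

H0: μ_d = 0; H1: μ_d ≠ 0 (paired t-test on the differences, two-sided).
t = d̄/(s_d/√n) = -12.2/(33.4/√36) = -2.192
df = n − 1 = 35
Two-sided p-value ≈ 0.035
Since p ≈ 0.035 < α = 0.05, reject H0; the data support H1.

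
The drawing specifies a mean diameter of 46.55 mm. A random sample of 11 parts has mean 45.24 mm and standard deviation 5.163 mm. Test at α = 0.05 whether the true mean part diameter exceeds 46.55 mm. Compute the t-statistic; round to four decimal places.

-0.8415

H0: μ = 46.55; H1: μ > 46.55 (one-sample t-test, right-tailed).
t = (x̄ − μ₀)/(s/√n) = (45.24 − 46.55)/(5.163/√11) = -0.8415
df = n − 1 = 10
p-value = P(T ≥ -0.8415) ≈ 0.7901
Since p ≈ 0.7901 > α = 0.05, fail to reject H0; the evidence is not statistically significant.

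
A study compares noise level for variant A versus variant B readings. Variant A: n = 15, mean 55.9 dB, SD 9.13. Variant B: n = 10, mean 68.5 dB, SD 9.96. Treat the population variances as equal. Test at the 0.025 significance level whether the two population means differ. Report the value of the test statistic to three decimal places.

-3.261

Let group 1 = variant A, group 2 = variant B. H0: μ_1 = μ_2; H1: μ_1 ≠ μ_2 (two-sample pooled-variance t-test, two-sided).
s_p² = [(15−1)·9.13² + (10−1)·9.96²]/(15+10−2) = 89.557
t = (55.9 − 68.5)/√[89.557·(1/15 + 1/10)] = -3.261
df = n₁ + n₂ − 2 = 23
Two-sided p-value ≈ 0.0034
Since p ≈ 0.0034 < α = 0.025, reject H0; the data support H1.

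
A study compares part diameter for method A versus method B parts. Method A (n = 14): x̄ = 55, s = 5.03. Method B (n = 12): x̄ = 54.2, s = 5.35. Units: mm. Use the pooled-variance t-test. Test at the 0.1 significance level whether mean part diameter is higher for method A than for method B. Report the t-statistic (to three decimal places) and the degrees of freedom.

t = 0.393, df = 24

Let group 1 = method A, group 2 = method B. H0: μ_1 = μ_2; H1: μ_1 > μ_2 (two-sample pooled-variance t-test, right-tailed).
s_p² = [(14−1)·5.03² + (12−1)·5.35²]/(14+12−2) = 26.8233
t = (55 − 54.2)/√[26.8233·(1/14 + 1/12)] = 0.393
df = n₁ + n₂ − 2 = 24
p-value = P(T ≥ 0.393) ≈ 0.3490
Since p ≈ 0.3490 > α = 0.1, fail to reject H0; the evidence is not statistically significant.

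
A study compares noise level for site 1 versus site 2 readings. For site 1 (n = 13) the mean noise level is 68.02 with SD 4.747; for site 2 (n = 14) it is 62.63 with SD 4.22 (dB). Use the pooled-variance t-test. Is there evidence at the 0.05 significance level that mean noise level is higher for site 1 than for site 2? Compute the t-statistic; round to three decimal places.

Let group 1 = site 1, group 2 = site 2. H0: μ_1 = μ_2; H1: μ_1 > μ_2 (two-sample pooled-variance t-test, right-tailed).
s_p² = [(13−1)·4.747² + (14−1)·4.22²]/(13+14−2) = 20.0767
t = (68.02 − 62.63)/√[20.0767·(1/13 + 1/14)] = 3.123
df = n₁ + n₂ − 2 = 25
p-value = P(T ≥ 3.123) ≈ 0.002
Since p ≈ 0.002 < α = 0.05, reject H0; the evidence is statistically significant.

3.123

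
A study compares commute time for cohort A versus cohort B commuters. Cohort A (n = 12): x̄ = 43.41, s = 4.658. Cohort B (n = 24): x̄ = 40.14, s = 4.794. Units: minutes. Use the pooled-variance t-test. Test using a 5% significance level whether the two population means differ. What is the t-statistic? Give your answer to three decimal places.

1.947

Let group 1 = cohort A, group 2 = cohort B. H0: μ_1 = μ_2; H1: μ_1 ≠ μ_2 (two-sample pooled-variance t-test, two-sided).
s_p² = [(12−1)·4.658² + (24−1)·4.794²]/(12+24−2) = 22.5665
t = (43.41 − 40.14)/√[22.5665·(1/12 + 1/24)] = 1.947
df = n₁ + n₂ − 2 = 34
Two-sided p-value ≈ 0.060
Since p ≈ 0.060 > α = 0.05, fail to reject H0; the data do not provide sufficient evidence against H0.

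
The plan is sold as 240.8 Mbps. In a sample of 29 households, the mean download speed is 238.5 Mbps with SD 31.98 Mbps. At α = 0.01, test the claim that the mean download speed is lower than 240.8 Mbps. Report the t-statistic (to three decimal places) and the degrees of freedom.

t = -0.387, df = 28

H0: μ = 240.8; H1: μ < 240.8 (one-sample t-test, left-tailed).
t = (x̄ − μ₀)/(s/√n) = (238.5 − 240.8)/(31.98/√29) = -0.387
df = n − 1 = 28
p-value = P(T ≤ -0.387) ≈ 0.3507
Since p ≈ 0.3507 > α = 0.01, fail to reject H0; the evidence is not statistically significant.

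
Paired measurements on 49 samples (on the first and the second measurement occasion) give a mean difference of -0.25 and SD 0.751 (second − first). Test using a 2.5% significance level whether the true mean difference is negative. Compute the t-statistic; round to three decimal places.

-2.330

H0: μ_d = 0; H1: μ_d < 0 (paired t-test on the differences, left-tailed).
t = d̄/(s_d/√n) = -0.25/(0.751/√49) = -2.330
df = n − 1 = 48
p-value = P(T ≤ -2.330) ≈ 0.012
Since p ≈ 0.012 < α = 0.025, reject H0; the data support H1.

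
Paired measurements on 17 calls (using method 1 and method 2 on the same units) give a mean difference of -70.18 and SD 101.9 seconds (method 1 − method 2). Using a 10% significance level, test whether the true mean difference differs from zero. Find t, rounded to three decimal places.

H0: μ_d = 0; H1: μ_d ≠ 0 (paired t-test on the differences, two-sided).
t = d̄/(s_d/√n) = -70.18/(101.9/√17) = -2.840
df = n − 1 = 16
Two-sided p-value ≈ 0.012
Since p ≈ 0.012 < α = 0.1, reject H0; the data support H1.

-2.840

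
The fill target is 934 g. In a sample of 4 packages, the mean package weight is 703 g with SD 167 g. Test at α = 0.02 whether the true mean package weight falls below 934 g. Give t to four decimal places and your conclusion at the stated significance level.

t = -2.7665; fail to reject H0

H0: μ = 934; H1: μ < 934 (one-sample t-test, left-tailed).
t = (x̄ − μ₀)/(s/√n) = (703 − 934)/(167/√4) = -2.7665
df = n − 1 = 3
p-value = P(T ≤ -2.7665) ≈ 0.035
Since p ≈ 0.035 > α = 0.02, fail to reject H0; the data do not provide sufficient evidence against H0.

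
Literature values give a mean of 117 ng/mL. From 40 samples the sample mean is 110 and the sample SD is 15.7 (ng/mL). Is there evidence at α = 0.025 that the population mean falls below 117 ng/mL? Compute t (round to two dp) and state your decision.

H0: μ = 117; H1: μ < 117 (one-sample t-test, left-tailed).
t = (x̄ − μ₀)/(s/√n) = (110 − 117)/(15.7/√40) = -2.82
df = n − 1 = 39
p-value = P(T ≤ -2.82) ≈ 0.004
Since p ≈ 0.004 < α = 0.025, reject H0; the evidence is statistically significant.

t = -2.82; reject H0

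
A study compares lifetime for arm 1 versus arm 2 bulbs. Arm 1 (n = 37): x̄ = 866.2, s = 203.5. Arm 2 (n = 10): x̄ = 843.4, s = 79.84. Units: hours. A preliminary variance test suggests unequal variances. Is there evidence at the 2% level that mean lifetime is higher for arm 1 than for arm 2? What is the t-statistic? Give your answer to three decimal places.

Let group 1 = arm 1, group 2 = arm 2. H0: μ_1 = μ_2; H1: μ_1 > μ_2 (Welch's two-sample t-test, right-tailed).
t = (x̄_1 − x̄_2)/√(s_1²/n_1 + s_2²/n_2) = (866.2 − 843.4)/√(203.5²/37 + 79.84²/10) = 0.544
Welch–Satterthwaite df ≈ 38.60
p-value = P(T ≥ 0.544) ≈ 0.2948
Since p ≈ 0.2948 > α = 0.02, fail to reject H0; the evidence is not statistically significant.

0.544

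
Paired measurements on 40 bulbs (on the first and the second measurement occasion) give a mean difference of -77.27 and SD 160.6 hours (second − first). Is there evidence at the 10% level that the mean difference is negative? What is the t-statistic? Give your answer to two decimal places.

H0: μ_d = 0; H1: μ_d < 0 (paired t-test on the differences, left-tailed).
t = d̄/(s_d/√n) = -77.27/(160.6/√40) = -3.04
df = n − 1 = 39
p-value = P(T ≤ -3.04) ≈ 0.002
Since p ≈ 0.002 < α = 0.1, reject H0; the data support H1.

-3.04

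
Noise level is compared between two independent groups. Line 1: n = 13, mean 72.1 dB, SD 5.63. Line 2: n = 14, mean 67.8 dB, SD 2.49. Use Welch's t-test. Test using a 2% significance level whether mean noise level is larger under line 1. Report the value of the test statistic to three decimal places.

Let group 1 = line 1, group 2 = line 2. H0: μ_1 = μ_2; H1: μ_1 > μ_2 (Welch's two-sample t-test, right-tailed).
t = (x̄_1 − x̄_2)/√(s_1²/n_1 + s_2²/n_2) = (72.1 − 67.8)/√(5.63²/13 + 2.49²/14) = 2.533
Welch–Satterthwaite df ≈ 16.26
p-value = P(T ≥ 2.533) ≈ 0.0110
Since p ≈ 0.0110 < α = 0.02, reject H0; the evidence is statistically significant.

2.533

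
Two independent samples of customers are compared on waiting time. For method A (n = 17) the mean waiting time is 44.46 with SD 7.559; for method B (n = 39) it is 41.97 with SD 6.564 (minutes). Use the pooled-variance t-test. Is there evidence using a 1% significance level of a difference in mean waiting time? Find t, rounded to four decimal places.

Let group 1 = method A, group 2 = method B. H0: μ_1 = μ_2; H1: μ_1 ≠ μ_2 (two-sample pooled-variance t-test, two-sided).
s_p² = [(17−1)·7.559² + (39−1)·6.564²]/(17+39−2) = 47.2498
t = (44.46 − 41.97)/√[47.2498·(1/17 + 1/39)] = 1.2464
df = n₁ + n₂ − 2 = 54
Two-sided p-value ≈ 0.218
Since p ≈ 0.218 > α = 0.01, fail to reject H0; the evidence is not statistically significant.

1.2464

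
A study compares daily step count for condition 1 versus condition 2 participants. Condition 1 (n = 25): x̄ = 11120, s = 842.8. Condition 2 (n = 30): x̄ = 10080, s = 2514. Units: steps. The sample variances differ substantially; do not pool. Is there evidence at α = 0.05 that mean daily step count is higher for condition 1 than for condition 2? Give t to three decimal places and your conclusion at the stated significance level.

Let group 1 = condition 1, group 2 = condition 2. H0: μ_1 = μ_2; H1: μ_1 > μ_2 (Welch's two-sample t-test, right-tailed).
t = (x̄_1 − x̄_2)/√(s_1²/n_1 + s_2²/n_2) = (11120 − 10080)/√(842.8²/25 + 2514²/30) = 2.127
Welch–Satterthwaite df ≈ 36.55
p-value = P(T ≥ 2.127) ≈ 0.020
Since p ≈ 0.020 < α = 0.05, reject H0; the evidence is statistically significant.

t = 2.127; reject H0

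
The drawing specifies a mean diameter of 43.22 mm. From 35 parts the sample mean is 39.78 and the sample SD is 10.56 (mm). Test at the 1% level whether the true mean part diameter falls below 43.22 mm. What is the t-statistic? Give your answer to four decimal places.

-1.9272

H0: μ = 43.22; H1: μ < 43.22 (one-sample t-test, left-tailed).
t = (x̄ − μ₀)/(s/√n) = (39.78 − 43.22)/(10.56/√35) = -1.9272
df = n − 1 = 34
p-value = P(T ≤ -1.9272) ≈ 0.0312
Since p ≈ 0.0312 > α = 0.01, fail to reject H0; the data do not provide sufficient evidence against H0.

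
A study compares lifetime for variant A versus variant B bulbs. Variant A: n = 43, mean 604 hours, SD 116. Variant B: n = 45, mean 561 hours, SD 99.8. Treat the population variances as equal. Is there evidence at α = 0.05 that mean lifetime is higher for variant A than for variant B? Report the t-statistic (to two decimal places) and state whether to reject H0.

Let group 1 = variant A, group 2 = variant B. H0: μ_1 = μ_2; H1: μ_1 > μ_2 (two-sample pooled-variance t-test, right-tailed).
s_p² = [(43−1)·116² + (45−1)·99.8²]/(43+45−2) = 11667.4
t = (604 − 561)/√[11667.4·(1/43 + 1/45)] = 1.87
df = n₁ + n₂ − 2 = 86
p-value = P(T ≥ 1.87) ≈ 0.0327
Since p ≈ 0.0327 < α = 0.05, reject H0; the evidence is statistically significant.

t = 1.87; reject H0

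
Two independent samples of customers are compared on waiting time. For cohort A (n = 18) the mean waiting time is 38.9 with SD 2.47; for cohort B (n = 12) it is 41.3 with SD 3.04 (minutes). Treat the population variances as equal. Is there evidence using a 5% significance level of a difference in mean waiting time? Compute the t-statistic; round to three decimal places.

Let group 1 = cohort A, group 2 = cohort B. H0: μ_1 = μ_2; H1: μ_1 ≠ μ_2 (two-sample pooled-variance t-test, two-sided).
s_p² = [(18−1)·2.47² + (12−1)·3.04²]/(18+12−2) = 7.33475
t = (38.9 − 41.3)/√[7.33475·(1/18 + 1/12)] = -2.378
df = n₁ + n₂ − 2 = 28
Two-sided p-value ≈ 0.0245
Since p ≈ 0.0245 < α = 0.05, reject H0; the data support H1.

-2.378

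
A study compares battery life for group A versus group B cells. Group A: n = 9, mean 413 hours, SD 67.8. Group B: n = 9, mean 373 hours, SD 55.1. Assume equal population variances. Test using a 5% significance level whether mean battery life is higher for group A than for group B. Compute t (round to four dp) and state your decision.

Let group 1 = group A, group 2 = group B. H0: μ_1 = μ_2; H1: μ_1 > μ_2 (two-sample pooled-variance t-test, right-tailed).
s_p² = [(9−1)·67.8² + (9−1)·55.1²]/(9+9−2) = 3816.42
t = (413 − 373)/√[3816.42·(1/9 + 1/9)] = 1.3735
df = n₁ + n₂ − 2 = 16
p-value = P(T ≥ 1.3735) ≈ 0.094
Since p ≈ 0.094 > α = 0.05, fail to reject H0; the data do not provide sufficient evidence against H0.

t = 1.3735; fail to reject H0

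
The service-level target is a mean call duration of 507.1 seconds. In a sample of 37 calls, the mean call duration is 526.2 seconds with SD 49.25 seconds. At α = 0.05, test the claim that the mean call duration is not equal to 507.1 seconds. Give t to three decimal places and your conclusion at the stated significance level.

H0: μ = 507.1; H1: μ ≠ 507.1 (one-sample t-test, two-sided).
t = (x̄ − μ₀)/(s/√n) = (526.2 − 507.1)/(49.25/√37) = 2.359
df = n − 1 = 36
Two-sided p-value ≈ 0.024
Since p ≈ 0.024 < α = 0.05, reject H0; the data support H1.

t = 2.359; reject H0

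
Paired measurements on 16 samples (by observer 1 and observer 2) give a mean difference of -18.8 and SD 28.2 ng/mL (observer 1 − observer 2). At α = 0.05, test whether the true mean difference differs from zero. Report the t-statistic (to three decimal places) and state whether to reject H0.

t = -2.667; reject H0

H0: μ_d = 0; H1: μ_d ≠ 0 (paired t-test on the differences, two-sided).
t = d̄/(s_d/√n) = -18.8/(28.2/√16) = -2.667
df = n − 1 = 15
Two-sided p-value ≈ 0.018
Since p ≈ 0.018 < α = 0.05, reject H0; the evidence is statistically significant.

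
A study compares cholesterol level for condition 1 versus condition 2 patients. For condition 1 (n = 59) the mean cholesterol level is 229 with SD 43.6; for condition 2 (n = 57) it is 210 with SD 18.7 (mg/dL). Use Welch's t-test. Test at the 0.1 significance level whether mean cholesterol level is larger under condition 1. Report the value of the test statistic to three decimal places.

Let group 1 = condition 1, group 2 = condition 2. H0: μ_1 = μ_2; H1: μ_1 > μ_2 (Welch's two-sample t-test, right-tailed).
t = (x̄_1 − x̄_2)/√(s_1²/n_1 + s_2²/n_2) = (229 − 210)/√(43.6²/59 + 18.7²/57) = 3.068
Welch–Satterthwaite df ≈ 79.22
p-value = P(T ≥ 3.068) ≈ 0.001
Since p ≈ 0.001 < α = 0.1, reject H0; the evidence is statistically significant.

3.068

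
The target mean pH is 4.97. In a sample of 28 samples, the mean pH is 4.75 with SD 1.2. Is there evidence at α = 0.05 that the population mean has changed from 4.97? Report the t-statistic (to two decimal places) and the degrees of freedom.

t = -0.97, df = 27

H0: μ = 4.97; H1: μ ≠ 4.97 (one-sample t-test, two-sided).
t = (x̄ − μ₀)/(s/√n) = (4.75 − 4.97)/(1.2/√28) = -0.97
df = n − 1 = 27
Two-sided p-value ≈ 0.341
Since p ≈ 0.341 > α = 0.05, fail to reject H0; the data do not provide sufficient evidence against H0.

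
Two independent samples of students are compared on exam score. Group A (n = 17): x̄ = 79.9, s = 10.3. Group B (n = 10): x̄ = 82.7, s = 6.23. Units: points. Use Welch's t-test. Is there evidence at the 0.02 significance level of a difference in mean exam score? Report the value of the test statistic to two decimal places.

-0.88

Let group 1 = group A, group 2 = group B. H0: μ_1 = μ_2; H1: μ_1 ≠ μ_2 (Welch's two-sample t-test, two-sided).
t = (x̄_1 − x̄_2)/√(s_1²/n_1 + s_2²/n_2) = (79.9 − 82.7)/√(10.3²/17 + 6.23²/10) = -0.88
Welch–Satterthwaite df ≈ 24.94
Two-sided p-value ≈ 0.387
Since p ≈ 0.387 > α = 0.02, fail to reject H0; the evidence is not statistically significant.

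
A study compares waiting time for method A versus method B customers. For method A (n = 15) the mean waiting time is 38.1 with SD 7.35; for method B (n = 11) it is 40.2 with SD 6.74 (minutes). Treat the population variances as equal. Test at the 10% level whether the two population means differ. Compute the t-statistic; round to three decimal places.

-0.745

Let group 1 = method A, group 2 = method B. H0: μ_1 = μ_2; H1: μ_1 ≠ μ_2 (two-sample pooled-variance t-test, two-sided).
s_p² = [(15−1)·7.35² + (11−1)·6.74²]/(15+11−2) = 50.4413
t = (38.1 − 40.2)/√[50.4413·(1/15 + 1/11)] = -0.745
df = n₁ + n₂ − 2 = 24
Two-sided p-value ≈ 0.4636
Since p ≈ 0.4636 > α = 0.1, fail to reject H0; the data do not provide sufficient evidence against H0.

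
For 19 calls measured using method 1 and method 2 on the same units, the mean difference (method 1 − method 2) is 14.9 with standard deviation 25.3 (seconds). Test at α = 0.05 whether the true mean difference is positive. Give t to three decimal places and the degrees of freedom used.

t = 2.567, df = 18

H0: μ_d = 0; H1: μ_d > 0 (paired t-test on the differences, right-tailed).
t = d̄/(s_d/√n) = 14.9/(25.3/√19) = 2.567
df = n − 1 = 18
p-value = P(T ≥ 2.567) ≈ 0.010
Since p ≈ 0.010 < α = 0.05, reject H0; the evidence is statistically significant.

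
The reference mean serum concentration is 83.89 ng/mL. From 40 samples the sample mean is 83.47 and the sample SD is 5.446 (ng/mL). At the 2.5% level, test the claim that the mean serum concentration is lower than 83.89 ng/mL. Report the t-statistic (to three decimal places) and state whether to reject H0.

H0: μ = 83.89; H1: μ < 83.89 (one-sample t-test, left-tailed).
t = (x̄ − μ₀)/(s/√n) = (83.47 − 83.89)/(5.446/√40) = -0.488
df = n − 1 = 39
p-value = P(T ≤ -0.488) ≈ 0.3142
Since p ≈ 0.3142 > α = 0.025, fail to reject H0; the data do not provide sufficient evidence against H0.

t = -0.488; fail to reject H0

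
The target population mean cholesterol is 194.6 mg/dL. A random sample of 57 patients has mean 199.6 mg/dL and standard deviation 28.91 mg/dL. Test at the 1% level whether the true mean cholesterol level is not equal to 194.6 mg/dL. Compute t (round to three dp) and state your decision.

t = 1.306; fail to reject H0

H0: μ = 194.6; H1: μ ≠ 194.6 (one-sample t-test, two-sided).
t = (x̄ − μ₀)/(s/√n) = (199.6 − 194.6)/(28.91/√57) = 1.306
df = n − 1 = 56
Two-sided p-value ≈ 0.197
Since p ≈ 0.197 > α = 0.01, fail to reject H0; the data do not provide sufficient evidence against H0.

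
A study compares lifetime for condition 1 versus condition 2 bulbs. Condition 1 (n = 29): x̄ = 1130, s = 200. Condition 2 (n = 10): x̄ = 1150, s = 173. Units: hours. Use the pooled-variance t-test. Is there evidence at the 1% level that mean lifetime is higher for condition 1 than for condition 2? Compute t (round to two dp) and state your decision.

t = -0.28; fail to reject H0

Let group 1 = condition 1, group 2 = condition 2. H0: μ_1 = μ_2; H1: μ_1 > μ_2 (two-sample pooled-variance t-test, right-tailed).
s_p² = [(29−1)·200² + (10−1)·173²]/(29+10−2) = 37550.3
t = (1130 − 1150)/√[37550.3·(1/29 + 1/10)] = -0.28
df = n₁ + n₂ − 2 = 37
p-value = P(T ≥ -0.28) ≈ 0.6100
Since p ≈ 0.6100 > α = 0.01, fail to reject H0; the data do not provide sufficient evidence against H0.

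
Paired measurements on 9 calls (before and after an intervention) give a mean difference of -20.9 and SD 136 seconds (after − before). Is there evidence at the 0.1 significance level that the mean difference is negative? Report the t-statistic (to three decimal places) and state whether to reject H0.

t = -0.461; fail to reject H0

H0: μ_d = 0; H1: μ_d < 0 (paired t-test on the differences, left-tailed).
t = d̄/(s_d/√n) = -20.9/(136/√9) = -0.461
df = n − 1 = 8
p-value = P(T ≤ -0.461) ≈ 0.3285
Since p ≈ 0.3285 > α = 0.1, fail to reject H0; the evidence is not statistically significant.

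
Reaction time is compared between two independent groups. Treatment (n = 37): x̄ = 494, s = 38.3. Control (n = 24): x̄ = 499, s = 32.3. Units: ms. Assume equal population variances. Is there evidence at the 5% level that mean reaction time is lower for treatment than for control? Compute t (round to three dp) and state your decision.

Let group 1 = treatment, group 2 = control. H0: μ_1 = μ_2; H1: μ_1 < μ_2 (two-sample pooled-variance t-test, left-tailed).
s_p² = [(37−1)·38.3² + (24−1)·32.3²]/(37+24−2) = 1301.76
t = (494 − 499)/√[1301.76·(1/37 + 1/24)] = -0.529
df = n₁ + n₂ − 2 = 59
p-value = P(T ≤ -0.529) ≈ 0.299
Since p ≈ 0.299 > α = 0.05, fail to reject H0; the data do not provide sufficient evidence against H0.

t = -0.529; fail to reject H0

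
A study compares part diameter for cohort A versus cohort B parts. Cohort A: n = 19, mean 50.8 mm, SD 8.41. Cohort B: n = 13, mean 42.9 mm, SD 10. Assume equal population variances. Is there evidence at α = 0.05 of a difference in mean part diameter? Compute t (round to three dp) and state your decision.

Let group 1 = cohort A, group 2 = cohort B. H0: μ_1 = μ_2; H1: μ_1 ≠ μ_2 (two-sample pooled-variance t-test, two-sided).
s_p² = [(19−1)·8.41² + (13−1)·10²]/(19+13−2) = 82.4369
t = (50.8 − 42.9)/√[82.4369·(1/19 + 1/13)] = 2.417
df = n₁ + n₂ − 2 = 30
Two-sided p-value ≈ 0.022
Since p ≈ 0.022 < α = 0.05, reject H0; the evidence is statistically significant.

t = 2.417; reject H0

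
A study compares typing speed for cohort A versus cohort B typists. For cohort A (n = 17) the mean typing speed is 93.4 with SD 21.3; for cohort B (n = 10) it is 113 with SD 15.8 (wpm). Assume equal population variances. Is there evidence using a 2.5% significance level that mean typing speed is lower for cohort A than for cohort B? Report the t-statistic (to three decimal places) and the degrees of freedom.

t = -2.522, df = 25

Let group 1 = cohort A, group 2 = cohort B. H0: μ_1 = μ_2; H1: μ_1 < μ_2 (two-sample pooled-variance t-test, left-tailed).
s_p² = [(17−1)·21.3² + (10−1)·15.8²]/(17+10−2) = 380.232
t = (93.4 − 113)/√[380.232·(1/17 + 1/10)] = -2.522
df = n₁ + n₂ − 2 = 25
p-value = P(T ≤ -2.522) ≈ 0.0092
Since p ≈ 0.0092 < α = 0.025, reject H0; the evidence is statistically significant.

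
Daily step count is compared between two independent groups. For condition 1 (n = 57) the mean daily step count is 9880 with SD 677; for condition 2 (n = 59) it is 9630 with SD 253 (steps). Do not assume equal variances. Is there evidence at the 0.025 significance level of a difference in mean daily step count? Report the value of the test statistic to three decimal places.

Let group 1 = condition 1, group 2 = condition 2. H0: μ_1 = μ_2; H1: μ_1 ≠ μ_2 (Welch's two-sample t-test, two-sided).
t = (x̄_1 − x̄_2)/√(s_1²/n_1 + s_2²/n_2) = (9880 − 9630)/√(677²/57 + 253²/59) = 2.617
Welch–Satterthwaite df ≈ 70.88
Two-sided p-value ≈ 0.011
Since p ≈ 0.011 < α = 0.025, reject H0; the evidence is statistically significant.

2.617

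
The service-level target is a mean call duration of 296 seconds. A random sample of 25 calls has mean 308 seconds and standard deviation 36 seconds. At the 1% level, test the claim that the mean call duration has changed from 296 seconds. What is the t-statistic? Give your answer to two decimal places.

H0: μ = 296; H1: μ ≠ 296 (one-sample t-test, two-sided).
t = (x̄ − μ₀)/(s/√n) = (308 − 296)/(36/√25) = 1.67
df = n − 1 = 24
Two-sided p-value ≈ 0.1086
Since p ≈ 0.1086 > α = 0.01, fail to reject H0; the evidence is not statistically significant.

1.67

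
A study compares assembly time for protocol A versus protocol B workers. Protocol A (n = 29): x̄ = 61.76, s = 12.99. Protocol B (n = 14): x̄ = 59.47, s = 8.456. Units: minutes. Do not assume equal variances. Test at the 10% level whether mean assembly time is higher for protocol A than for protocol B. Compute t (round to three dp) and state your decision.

Let group 1 = protocol A, group 2 = protocol B. H0: μ_1 = μ_2; H1: μ_1 > μ_2 (Welch's two-sample t-test, right-tailed).
t = (x̄_1 − x̄_2)/√(s_1²/n_1 + s_2²/n_2) = (61.76 − 59.47)/√(12.99²/29 + 8.456²/14) = 0.693
Welch–Satterthwaite df ≈ 37.12
p-value = P(T ≥ 0.693) ≈ 0.2464
Since p ≈ 0.2464 > α = 0.1, fail to reject H0; the evidence is not statistically significant.

t = 0.693; fail to reject H0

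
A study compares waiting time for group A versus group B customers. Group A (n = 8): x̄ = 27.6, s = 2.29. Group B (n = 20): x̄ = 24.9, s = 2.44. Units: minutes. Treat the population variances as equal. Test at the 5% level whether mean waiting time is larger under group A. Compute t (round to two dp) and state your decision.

Let group 1 = group A, group 2 = group B. H0: μ_1 = μ_2; H1: μ_1 > μ_2 (two-sample pooled-variance t-test, right-tailed).
s_p² = [(8−1)·2.29² + (20−1)·2.44²]/(8+20−2) = 5.76258
t = (27.6 − 24.9)/√[5.76258·(1/8 + 1/20)] = 2.69
df = n₁ + n₂ − 2 = 26
p-value = P(T ≥ 2.69) ≈ 0.0062
Since p ≈ 0.0062 < α = 0.05, reject H0; the evidence is statistically significant.

t = 2.69; reject H0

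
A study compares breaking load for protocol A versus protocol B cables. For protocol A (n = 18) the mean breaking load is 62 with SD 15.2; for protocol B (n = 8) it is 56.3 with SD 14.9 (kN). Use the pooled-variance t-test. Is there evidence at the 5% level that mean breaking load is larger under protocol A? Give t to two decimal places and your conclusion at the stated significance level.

t = 0.89; fail to reject H0

Let group 1 = protocol A, group 2 = protocol B. H0: μ_1 = μ_2; H1: μ_1 > μ_2 (two-sample pooled-variance t-test, right-tailed).
s_p² = [(18−1)·15.2² + (8−1)·14.9²]/(18+8−2) = 228.406
t = (62 − 56.3)/√[228.406·(1/18 + 1/8)] = 0.89
df = n₁ + n₂ − 2 = 24
p-value = P(T ≥ 0.89) ≈ 0.192
Since p ≈ 0.192 > α = 0.05, fail to reject H0; the data do not provide sufficient evidence against H0.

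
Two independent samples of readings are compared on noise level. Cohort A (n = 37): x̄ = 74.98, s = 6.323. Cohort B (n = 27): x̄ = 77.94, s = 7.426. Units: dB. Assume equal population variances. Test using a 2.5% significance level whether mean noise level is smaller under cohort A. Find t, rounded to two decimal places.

Let group 1 = cohort A, group 2 = cohort B. H0: μ_1 = μ_2; H1: μ_1 < μ_2 (two-sample pooled-variance t-test, left-tailed).
s_p² = [(37−1)·6.323² + (27−1)·7.426²]/(37+27−2) = 46.3399
t = (74.98 − 77.94)/√[46.3399·(1/37 + 1/27)] = -1.72
df = n₁ + n₂ − 2 = 62
p-value = P(T ≤ -1.72) ≈ 0.045
Since p ≈ 0.045 > α = 0.025, fail to reject H0; the evidence is not statistically significant.

-1.72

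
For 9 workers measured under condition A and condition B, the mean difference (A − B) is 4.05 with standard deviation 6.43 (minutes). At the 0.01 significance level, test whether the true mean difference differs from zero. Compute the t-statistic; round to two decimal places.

H0: μ_d = 0; H1: μ_d ≠ 0 (paired t-test on the differences, two-sided).
t = d̄/(s_d/√n) = 4.05/(6.43/√9) = 1.89
df = n − 1 = 8
Two-sided p-value ≈ 0.0955
Since p ≈ 0.0955 > α = 0.01, fail to reject H0; the data do not provide sufficient evidence against H0.

1.89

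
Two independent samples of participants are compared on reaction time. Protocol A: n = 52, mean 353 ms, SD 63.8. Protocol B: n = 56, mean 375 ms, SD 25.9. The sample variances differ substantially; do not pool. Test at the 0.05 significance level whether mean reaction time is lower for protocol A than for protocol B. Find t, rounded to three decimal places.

-2.316

Let group 1 = protocol A, group 2 = protocol B. H0: μ_1 = μ_2; H1: μ_1 < μ_2 (Welch's two-sample t-test, left-tailed).
t = (x̄_1 − x̄_2)/√(s_1²/n_1 + s_2²/n_2) = (353 − 375)/√(63.8²/52 + 25.9²/56) = -2.316
Welch–Satterthwaite df ≈ 66.36
p-value = P(T ≤ -2.316) ≈ 0.0118
Since p ≈ 0.0118 < α = 0.05, reject H0; the data support H1.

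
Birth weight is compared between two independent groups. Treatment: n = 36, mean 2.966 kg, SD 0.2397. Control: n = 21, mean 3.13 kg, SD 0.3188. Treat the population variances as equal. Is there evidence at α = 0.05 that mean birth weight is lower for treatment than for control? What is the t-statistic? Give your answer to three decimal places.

Let group 1 = treatment, group 2 = control. H0: μ_1 = μ_2; H1: μ_1 < μ_2 (two-sample pooled-variance t-test, left-tailed).
s_p² = [(36−1)·0.2397² + (21−1)·0.3188²]/(36+21−2) = 0.0735206
t = (2.966 − 3.13)/√[0.0735206·(1/36 + 1/21)] = -2.203
df = n₁ + n₂ − 2 = 55
p-value = P(T ≤ -2.203) ≈ 0.016
Since p ≈ 0.016 < α = 0.05, reject H0; the evidence is statistically significant.

-2.203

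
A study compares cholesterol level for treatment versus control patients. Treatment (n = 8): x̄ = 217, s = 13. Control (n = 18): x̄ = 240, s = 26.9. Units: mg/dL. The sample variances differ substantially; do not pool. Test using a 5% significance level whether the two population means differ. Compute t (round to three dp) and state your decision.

t = -2.937; reject H0

Let group 1 = treatment, group 2 = control. H0: μ_1 = μ_2; H1: μ_1 ≠ μ_2 (Welch's two-sample t-test, two-sided).
t = (x̄_1 − x̄_2)/√(s_1²/n_1 + s_2²/n_2) = (217 − 240)/√(13²/8 + 26.9²/18) = -2.937
Welch–Satterthwaite df ≈ 23.68
Two-sided p-value ≈ 0.007
Since p ≈ 0.007 < α = 0.05, reject H0; the evidence is statistically significant.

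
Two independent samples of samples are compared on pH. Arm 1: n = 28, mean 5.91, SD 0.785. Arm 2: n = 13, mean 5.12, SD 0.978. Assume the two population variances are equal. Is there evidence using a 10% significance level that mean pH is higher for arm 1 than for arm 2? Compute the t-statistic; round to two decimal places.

Let group 1 = arm 1, group 2 = arm 2. H0: μ_1 = μ_2; H1: μ_1 > μ_2 (two-sample pooled-variance t-test, right-tailed).
s_p² = [(28−1)·0.785² + (13−1)·0.978²]/(28+13−2) = 0.72092
t = (5.91 − 5.12)/√[0.72092·(1/28 + 1/13)] = 2.77
df = n₁ + n₂ − 2 = 39
p-value = P(T ≥ 2.77) ≈ 0.004
Since p ≈ 0.004 < α = 0.1, reject H0; the data support H1.

2.77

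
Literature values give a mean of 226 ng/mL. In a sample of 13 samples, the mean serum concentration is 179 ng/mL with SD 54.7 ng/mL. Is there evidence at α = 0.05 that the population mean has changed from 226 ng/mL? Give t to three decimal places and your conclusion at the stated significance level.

H0: μ = 226; H1: μ ≠ 226 (one-sample t-test, two-sided).
t = (x̄ − μ₀)/(s/√n) = (179 − 226)/(54.7/√13) = -3.098
df = n − 1 = 12
Two-sided p-value ≈ 0.009
Since p ≈ 0.009 < α = 0.05, reject H0; the evidence is statistically significant.

t = -3.098; reject H0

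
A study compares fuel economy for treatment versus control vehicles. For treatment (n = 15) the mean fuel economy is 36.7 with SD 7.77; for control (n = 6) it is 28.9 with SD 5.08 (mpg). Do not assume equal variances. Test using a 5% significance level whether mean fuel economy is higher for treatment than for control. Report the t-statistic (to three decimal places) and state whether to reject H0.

t = 2.703; reject H0

Let group 1 = treatment, group 2 = control. H0: μ_1 = μ_2; H1: μ_1 > μ_2 (Welch's two-sample t-test, right-tailed).
t = (x̄_1 − x̄_2)/√(s_1²/n_1 + s_2²/n_2) = (36.7 − 28.9)/√(7.77²/15 + 5.08²/6) = 2.703
Welch–Satterthwaite df ≈ 14.27
p-value = P(T ≥ 2.703) ≈ 0.008
Since p ≈ 0.008 < α = 0.05, reject H0; the evidence is statistically significant.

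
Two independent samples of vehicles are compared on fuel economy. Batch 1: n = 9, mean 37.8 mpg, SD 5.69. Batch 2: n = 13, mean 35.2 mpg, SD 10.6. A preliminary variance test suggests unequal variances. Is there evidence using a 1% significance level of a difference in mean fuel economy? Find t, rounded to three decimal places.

0.743

Let group 1 = batch 1, group 2 = batch 2. H0: μ_1 = μ_2; H1: μ_1 ≠ μ_2 (Welch's two-sample t-test, two-sided).
t = (x̄_1 − x̄_2)/√(s_1²/n_1 + s_2²/n_2) = (37.8 − 35.2)/√(5.69²/9 + 10.6²/13) = 0.743
Welch–Satterthwaite df ≈ 19.10
Two-sided p-value ≈ 0.466
Since p ≈ 0.466 > α = 0.01, fail to reject H0; the data do not provide sufficient evidence against H0.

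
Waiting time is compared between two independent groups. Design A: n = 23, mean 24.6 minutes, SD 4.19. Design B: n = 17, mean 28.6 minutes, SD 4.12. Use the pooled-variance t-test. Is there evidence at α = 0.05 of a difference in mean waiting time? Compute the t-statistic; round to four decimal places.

Let group 1 = design A, group 2 = design B. H0: μ_1 = μ_2; H1: μ_1 ≠ μ_2 (two-sample pooled-variance t-test, two-sided).
s_p² = [(23−1)·4.19² + (17−1)·4.12²]/(23+17−2) = 17.3112
t = (24.6 − 28.6)/√[17.3112·(1/23 + 1/17)] = -3.0058
df = n₁ + n₂ − 2 = 38
Two-sided p-value ≈ 0.0047
Since p ≈ 0.0047 < α = 0.05, reject H0; the evidence is statistically significant.

-3.0058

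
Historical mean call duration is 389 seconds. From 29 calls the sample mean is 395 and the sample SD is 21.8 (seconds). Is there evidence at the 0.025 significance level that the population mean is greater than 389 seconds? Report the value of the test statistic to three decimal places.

H0: μ = 389; H1: μ > 389 (one-sample t-test, right-tailed).
t = (x̄ − μ₀)/(s/√n) = (395 − 389)/(21.8/√29) = 1.482
df = n − 1 = 28
p-value = P(T ≥ 1.482) ≈ 0.075
Since p ≈ 0.075 > α = 0.025, fail to reject H0; the evidence is not statistically significant.

1.482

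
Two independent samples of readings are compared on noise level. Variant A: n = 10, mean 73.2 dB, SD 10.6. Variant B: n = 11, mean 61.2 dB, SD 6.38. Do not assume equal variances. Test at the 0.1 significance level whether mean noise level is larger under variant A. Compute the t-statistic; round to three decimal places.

Let group 1 = variant A, group 2 = variant B. H0: μ_1 = μ_2; H1: μ_1 > μ_2 (Welch's two-sample t-test, right-tailed).
t = (x̄_1 − x̄_2)/√(s_1²/n_1 + s_2²/n_2) = (73.2 − 61.2)/√(10.6²/10 + 6.38²/11) = 3.105
Welch–Satterthwaite df ≈ 14.49
p-value = P(T ≥ 3.105) ≈ 0.004
Since p ≈ 0.004 < α = 0.1, reject H0; the data support H1.

3.105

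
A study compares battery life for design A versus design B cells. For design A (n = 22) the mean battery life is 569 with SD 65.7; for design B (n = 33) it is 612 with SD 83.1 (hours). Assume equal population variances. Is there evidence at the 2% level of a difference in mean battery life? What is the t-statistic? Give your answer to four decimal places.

Let group 1 = design A, group 2 = design B. H0: μ_1 = μ_2; H1: μ_1 ≠ μ_2 (two-sample pooled-variance t-test, two-sided).
s_p² = [(22−1)·65.7² + (33−1)·83.1²]/(22+33−2) = 5879.73
t = (569 − 612)/√[5879.73·(1/22 + 1/33)] = -2.0374
df = n₁ + n₂ − 2 = 53
Two-sided p-value ≈ 0.0466
Since p ≈ 0.0466 > α = 0.02, fail to reject H0; the data do not provide sufficient evidence against H0.

-2.0374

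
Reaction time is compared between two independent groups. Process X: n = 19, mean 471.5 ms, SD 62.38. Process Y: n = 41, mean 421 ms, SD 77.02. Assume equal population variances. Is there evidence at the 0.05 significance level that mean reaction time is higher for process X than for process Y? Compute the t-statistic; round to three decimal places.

Let group 1 = process X, group 2 = process Y. H0: μ_1 = μ_2; H1: μ_1 > μ_2 (two-sample pooled-variance t-test, right-tailed).
s_p² = [(19−1)·62.38² + (41−1)·77.02²]/(19+41−2) = 5298.72
t = (471.5 − 421)/√[5298.72·(1/19 + 1/41)] = 2.500
df = n₁ + n₂ − 2 = 58
p-value = P(T ≥ 2.500) ≈ 0.008
Since p ≈ 0.008 < α = 0.05, reject H0; the data support H1.

2.500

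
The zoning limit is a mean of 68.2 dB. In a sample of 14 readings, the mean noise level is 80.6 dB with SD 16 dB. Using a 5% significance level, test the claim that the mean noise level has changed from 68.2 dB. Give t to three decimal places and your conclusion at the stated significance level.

H0: μ = 68.2; H1: μ ≠ 68.2 (one-sample t-test, two-sided).
t = (x̄ − μ₀)/(s/√n) = (80.6 − 68.2)/(16/√14) = 2.900
df = n − 1 = 13
Two-sided p-value ≈ 0.012
Since p ≈ 0.012 < α = 0.05, reject H0; the data support H1.

t = 2.900; reject H0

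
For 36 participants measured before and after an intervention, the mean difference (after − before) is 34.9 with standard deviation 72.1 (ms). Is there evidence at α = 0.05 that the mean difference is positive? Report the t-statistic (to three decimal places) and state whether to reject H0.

H0: μ_d = 0; H1: μ_d > 0 (paired t-test on the differences, right-tailed).
t = d̄/(s_d/√n) = 34.9/(72.1/√36) = 2.904
df = n − 1 = 35
p-value = P(T ≥ 2.904) ≈ 0.003
Since p ≈ 0.003 < α = 0.05, reject H0; the evidence is statistically significant.

t = 2.904; reject H0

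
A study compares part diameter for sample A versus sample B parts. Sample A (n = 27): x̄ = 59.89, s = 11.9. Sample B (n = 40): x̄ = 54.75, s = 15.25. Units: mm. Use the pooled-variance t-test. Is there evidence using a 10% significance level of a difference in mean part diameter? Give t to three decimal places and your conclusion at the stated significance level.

Let group 1 = sample A, group 2 = sample B. H0: μ_1 = μ_2; H1: μ_1 ≠ μ_2 (two-sample pooled-variance t-test, two-sided).
s_p² = [(27−1)·11.9² + (40−1)·15.25²]/(27+40−2) = 196.181
t = (59.89 − 54.75)/√[196.181·(1/27 + 1/40)] = 1.473
df = n₁ + n₂ − 2 = 65
Two-sided p-value ≈ 0.1455
Since p ≈ 0.1455 > α = 0.1, fail to reject H0; the data do not provide sufficient evidence against H0.

t = 1.473; fail to reject H0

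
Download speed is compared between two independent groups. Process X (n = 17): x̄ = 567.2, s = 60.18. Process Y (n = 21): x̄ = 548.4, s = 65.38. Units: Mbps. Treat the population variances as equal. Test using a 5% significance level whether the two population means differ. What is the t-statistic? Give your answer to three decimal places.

Let group 1 = process X, group 2 = process Y. H0: μ_1 = μ_2; H1: μ_1 ≠ μ_2 (two-sample pooled-variance t-test, two-sided).
s_p² = [(17−1)·60.18² + (21−1)·65.38²]/(17+21−2) = 3984.36
t = (567.2 − 548.4)/√[3984.36·(1/17 + 1/21)] = 0.913
df = n₁ + n₂ − 2 = 36
Two-sided p-value ≈ 0.3674
Since p ≈ 0.3674 > α = 0.05, fail to reject H0; the data do not provide sufficient evidence against H0.

0.913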